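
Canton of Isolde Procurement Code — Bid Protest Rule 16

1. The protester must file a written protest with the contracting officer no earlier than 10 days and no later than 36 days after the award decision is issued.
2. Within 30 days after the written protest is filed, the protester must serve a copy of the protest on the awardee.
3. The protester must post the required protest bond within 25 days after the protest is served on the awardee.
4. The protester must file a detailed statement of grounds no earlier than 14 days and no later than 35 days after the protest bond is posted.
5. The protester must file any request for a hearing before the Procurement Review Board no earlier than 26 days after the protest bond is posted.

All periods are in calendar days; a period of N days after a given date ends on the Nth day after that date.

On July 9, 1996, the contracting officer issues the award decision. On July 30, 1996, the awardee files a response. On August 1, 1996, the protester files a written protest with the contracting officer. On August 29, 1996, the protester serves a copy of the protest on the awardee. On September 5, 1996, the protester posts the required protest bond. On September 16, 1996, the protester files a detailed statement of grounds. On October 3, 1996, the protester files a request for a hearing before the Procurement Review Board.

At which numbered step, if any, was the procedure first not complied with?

Step 4

Step 1: the window is 10–36 days after July 9, 1996 (when the award decision is issued), so July 19, 1996 through August 14, 1996; August 1, 1996 falls inside that range.
Step 2: 30 days after August 1, 1996 (when the written protest is filed) is August 31, 1996; August 29, 1996 is within that limit.
Step 3: 25 days after August 29, 1996 (when the protest is served on the awardee) is September 23, 1996; done September 5, 1996 — timely.
Step 4: the window is 14–35 days after September 5, 1996 (when the protest bond is posted), so September 19, 1996 through October 10, 1996; September 16, 1996 is 3 days too early.
The procedure was therefore not followed at step 4.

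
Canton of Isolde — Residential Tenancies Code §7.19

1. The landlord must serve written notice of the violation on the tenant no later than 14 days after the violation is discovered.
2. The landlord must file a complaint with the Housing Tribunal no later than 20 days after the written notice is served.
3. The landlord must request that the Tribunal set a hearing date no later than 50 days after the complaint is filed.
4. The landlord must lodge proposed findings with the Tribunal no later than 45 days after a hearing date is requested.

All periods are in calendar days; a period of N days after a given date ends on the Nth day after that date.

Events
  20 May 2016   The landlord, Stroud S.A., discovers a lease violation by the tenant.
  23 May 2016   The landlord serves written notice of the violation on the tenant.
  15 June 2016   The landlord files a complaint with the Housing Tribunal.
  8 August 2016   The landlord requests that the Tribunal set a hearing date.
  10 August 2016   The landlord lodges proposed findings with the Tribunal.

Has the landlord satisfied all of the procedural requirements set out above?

No

Step 1: 14 days after 20 May 2016 (when the violation is discovered) is 3 June 2016; 23 May 2016 is within that limit.
Step 2: 20 days after 23 May 2016 (when the written notice is served) is 12 June 2016; 15 June 2016 misses that deadline by 3 days.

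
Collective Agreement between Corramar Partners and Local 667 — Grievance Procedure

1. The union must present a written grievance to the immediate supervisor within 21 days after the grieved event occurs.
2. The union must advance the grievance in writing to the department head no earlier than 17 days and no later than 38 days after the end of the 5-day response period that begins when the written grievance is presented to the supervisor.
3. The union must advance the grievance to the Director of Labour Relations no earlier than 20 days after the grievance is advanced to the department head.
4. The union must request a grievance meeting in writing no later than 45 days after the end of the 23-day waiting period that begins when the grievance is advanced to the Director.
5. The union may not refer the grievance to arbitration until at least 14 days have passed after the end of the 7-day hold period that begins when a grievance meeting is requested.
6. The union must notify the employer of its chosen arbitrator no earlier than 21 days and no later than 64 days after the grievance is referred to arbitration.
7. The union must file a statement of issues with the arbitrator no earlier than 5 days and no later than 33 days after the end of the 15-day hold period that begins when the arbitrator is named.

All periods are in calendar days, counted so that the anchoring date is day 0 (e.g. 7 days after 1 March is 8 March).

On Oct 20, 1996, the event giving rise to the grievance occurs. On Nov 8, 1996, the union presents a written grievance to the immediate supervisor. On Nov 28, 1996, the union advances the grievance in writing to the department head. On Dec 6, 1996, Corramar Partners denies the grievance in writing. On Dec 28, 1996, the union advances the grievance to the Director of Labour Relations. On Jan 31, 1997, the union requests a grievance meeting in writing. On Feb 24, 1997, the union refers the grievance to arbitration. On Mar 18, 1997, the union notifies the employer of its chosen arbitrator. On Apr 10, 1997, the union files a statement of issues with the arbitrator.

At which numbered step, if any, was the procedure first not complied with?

Step 2

Step 1: 21 days after Oct 20, 1996 (when the grieved event occurs) is Nov 10, 1996; Nov 8, 1996 is within that limit.
Step 2: the window is 17–38 days after Nov 13, 1996 (end of the 5-day response period, which began when the written grievance is presented to the supervisor on Nov 8, 1996), so Nov 30, 1996 through Dec 21, 1996; Nov 28, 1996 is 2 days too early.
The analysis stops there.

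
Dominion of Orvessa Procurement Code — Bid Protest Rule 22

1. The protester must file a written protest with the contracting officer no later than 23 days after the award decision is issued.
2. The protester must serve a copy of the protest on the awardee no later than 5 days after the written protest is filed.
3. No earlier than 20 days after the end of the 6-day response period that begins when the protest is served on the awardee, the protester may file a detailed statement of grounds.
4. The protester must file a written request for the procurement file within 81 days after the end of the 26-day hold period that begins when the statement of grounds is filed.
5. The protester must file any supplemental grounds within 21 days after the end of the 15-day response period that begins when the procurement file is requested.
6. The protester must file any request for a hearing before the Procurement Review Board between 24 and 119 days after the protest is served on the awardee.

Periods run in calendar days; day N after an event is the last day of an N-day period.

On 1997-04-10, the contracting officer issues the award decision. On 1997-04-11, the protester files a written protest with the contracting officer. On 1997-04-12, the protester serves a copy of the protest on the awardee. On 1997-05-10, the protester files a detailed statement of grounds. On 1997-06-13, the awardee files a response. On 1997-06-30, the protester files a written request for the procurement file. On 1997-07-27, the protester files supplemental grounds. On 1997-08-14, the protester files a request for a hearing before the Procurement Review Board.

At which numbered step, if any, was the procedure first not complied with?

Step 1 — counting 23 days from 1997-04-10 (when the award decision is issued) gives a deadline of 1997-05-03; completed 1997-04-11, before the deadline.
Step 2 — counting 5 days from 1997-04-11 (when the written protest is filed) gives a deadline of 1997-04-16; done 1997-04-12 — timely.
Step 3 — must wait 20 days from 1997-04-18 (end of the 6-day response period, which began when the protest is served on the awardee on 1997-04-12), so not before 1997-05-08; 1997-05-10 is on or after that date.
Step 4 — counting 81 days from 1997-06-05 (end of the 26-day hold period, which began when the statement of grounds is filed on 1997-05-10) gives a deadline of 1997-08-25; done 1997-06-30 — timely.
Step 5 — counting 21 days from 1997-07-15 (end of the 15-day response period, which began when the procurement file is requested on 1997-06-30) gives a deadline of 1997-08-05; completed 1997-07-27, before the deadline.
Step 6 — 24 and 119 days from 1997-04-12 (when the protest is served on the awardee) are 1997-05-06 and 1997-08-09 respectively; 1997-08-14 is 5 days past the end of the window.
Later steps need not be reached.

Step 6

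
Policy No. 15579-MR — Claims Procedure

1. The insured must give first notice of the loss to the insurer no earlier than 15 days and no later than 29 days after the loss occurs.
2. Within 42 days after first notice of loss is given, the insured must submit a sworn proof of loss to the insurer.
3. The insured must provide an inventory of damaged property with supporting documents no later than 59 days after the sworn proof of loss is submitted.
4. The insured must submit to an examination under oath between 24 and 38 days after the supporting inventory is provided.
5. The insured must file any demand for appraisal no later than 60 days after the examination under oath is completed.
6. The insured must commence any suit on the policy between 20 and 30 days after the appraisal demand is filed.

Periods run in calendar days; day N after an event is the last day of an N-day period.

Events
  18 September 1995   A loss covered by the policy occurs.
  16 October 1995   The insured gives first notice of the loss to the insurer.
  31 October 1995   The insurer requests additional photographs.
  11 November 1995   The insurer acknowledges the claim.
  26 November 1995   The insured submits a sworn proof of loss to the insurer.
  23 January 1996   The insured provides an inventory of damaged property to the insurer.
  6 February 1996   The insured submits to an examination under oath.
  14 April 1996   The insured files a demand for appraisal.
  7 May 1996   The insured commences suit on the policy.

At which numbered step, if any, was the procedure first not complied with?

Step 4

(1) the permitted window runs from 18 September 1995 + 15 = 3 October 1995 to 18 September 1995 + 29 = 17 October 1995; 16 October 1995 falls inside that range.
(2) due by 16 October 1995 + 42 days = 27 November 1995; done 26 November 1995 — timely.
(3) due by 26 November 1995 + 59 days = 24 January 1996; completed 23 January 1996, before the deadline.
(4) the permitted window runs from 23 January 1996 + 24 = 16 February 1996 to 23 January 1996 + 38 = 1 March 1996; 6 February 1996 is 10 days too early.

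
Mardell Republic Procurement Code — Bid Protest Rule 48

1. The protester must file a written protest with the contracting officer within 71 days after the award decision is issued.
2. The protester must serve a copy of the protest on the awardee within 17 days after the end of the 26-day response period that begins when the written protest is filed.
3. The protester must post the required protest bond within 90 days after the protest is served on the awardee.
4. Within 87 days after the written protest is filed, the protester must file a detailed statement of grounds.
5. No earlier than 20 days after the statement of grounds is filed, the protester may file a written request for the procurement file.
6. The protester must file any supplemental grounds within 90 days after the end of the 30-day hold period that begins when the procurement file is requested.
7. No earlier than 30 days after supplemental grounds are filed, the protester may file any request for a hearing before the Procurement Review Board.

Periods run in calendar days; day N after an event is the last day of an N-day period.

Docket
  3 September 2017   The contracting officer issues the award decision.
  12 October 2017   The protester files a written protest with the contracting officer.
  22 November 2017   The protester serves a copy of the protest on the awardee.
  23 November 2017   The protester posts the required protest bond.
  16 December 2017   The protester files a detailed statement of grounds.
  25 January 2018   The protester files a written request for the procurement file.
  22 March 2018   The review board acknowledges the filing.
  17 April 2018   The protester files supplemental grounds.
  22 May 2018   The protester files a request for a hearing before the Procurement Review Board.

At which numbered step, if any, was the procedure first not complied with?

None — every step was satisfied

Step 1 — counting 71 days from 3 September 2017 (when the award decision is issued) gives a deadline of 13 November 2017; 12 October 2017 is within that limit.
Step 2 — counting 17 days from 7 November 2017 (end of the 26-day response period, which began when the written protest is filed on 12 October 2017) gives a deadline of 24 November 2017; done 22 November 2017 — timely.
Step 3 — counting 90 days from 22 November 2017 (when the protest is served on the awardee) gives a deadline of 20 February 2018; done 23 November 2017 — timely.
Step 4 — counting 87 days from 12 October 2017 (when the written protest is filed) gives a deadline of 7 January 2018; completed 16 December 2017, before the deadline.
Step 5 — must wait 20 days from 16 December 2017 (when the statement of grounds is filed), so not before 5 January 2018; done 25 January 2018 — permitted.
Step 6 — counting 90 days from 24 February 2018 (end of the 30-day hold period, which began when the procurement file is requested on 25 January 2018) gives a deadline of 25 May 2018; 17 April 2018 is within that limit.
Step 7 — must wait 30 days from 17 April 2018 (when supplemental grounds are filed), so not before 17 May 2018; done 22 May 2018, after the minimum wait.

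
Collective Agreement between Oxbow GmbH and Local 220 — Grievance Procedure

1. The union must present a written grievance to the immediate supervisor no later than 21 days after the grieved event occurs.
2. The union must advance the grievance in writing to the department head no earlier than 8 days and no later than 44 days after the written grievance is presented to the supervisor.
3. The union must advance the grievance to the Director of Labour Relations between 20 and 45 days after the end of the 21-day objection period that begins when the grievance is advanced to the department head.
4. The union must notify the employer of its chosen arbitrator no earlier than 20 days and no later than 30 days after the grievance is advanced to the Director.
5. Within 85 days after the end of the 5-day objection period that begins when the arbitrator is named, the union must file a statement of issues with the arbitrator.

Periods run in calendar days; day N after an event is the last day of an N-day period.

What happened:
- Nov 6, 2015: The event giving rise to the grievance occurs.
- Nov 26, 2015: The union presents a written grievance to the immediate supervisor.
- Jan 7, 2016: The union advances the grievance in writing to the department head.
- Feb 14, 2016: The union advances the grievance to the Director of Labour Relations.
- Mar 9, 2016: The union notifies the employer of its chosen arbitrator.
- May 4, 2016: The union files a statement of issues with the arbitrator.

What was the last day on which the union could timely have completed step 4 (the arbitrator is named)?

Step 4 runs from Feb 14, 2016, when the grievance is advanced to the Director. The window is 20–30 days after Feb 14, 2016; it closes on Mar 15, 2016.

Mar 15, 2016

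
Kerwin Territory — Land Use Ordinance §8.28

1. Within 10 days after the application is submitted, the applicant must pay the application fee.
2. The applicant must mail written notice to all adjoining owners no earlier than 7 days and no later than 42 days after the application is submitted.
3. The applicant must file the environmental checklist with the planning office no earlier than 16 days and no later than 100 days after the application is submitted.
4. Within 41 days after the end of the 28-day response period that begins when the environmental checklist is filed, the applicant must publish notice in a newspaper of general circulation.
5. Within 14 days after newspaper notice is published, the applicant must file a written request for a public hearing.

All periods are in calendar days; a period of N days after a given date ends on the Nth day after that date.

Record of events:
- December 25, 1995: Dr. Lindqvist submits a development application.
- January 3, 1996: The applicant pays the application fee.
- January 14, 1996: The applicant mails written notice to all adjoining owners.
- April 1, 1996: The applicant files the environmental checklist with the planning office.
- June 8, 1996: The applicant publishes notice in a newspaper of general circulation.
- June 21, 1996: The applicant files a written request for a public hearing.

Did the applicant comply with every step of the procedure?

Yes

(1) due by December 25, 1995 + 10 days = January 4, 1996; January 3, 1996 is within that limit.
(2) the permitted window runs from December 25, 1995 + 7 = January 1, 1996 to December 25, 1995 + 42 = February 5, 1996; done January 14, 1996, which is between those dates.
(3) the permitted window runs from December 25, 1995 + 16 = January 10, 1996 to December 25, 1995 + 100 = April 3, 1996; April 1, 1996 falls inside that range.
(4) due by April 29, 1996 + 41 days = June 9, 1996; done June 8, 1996 — timely.
(5) due by June 8, 1996 + 14 days = June 22, 1996; completed June 21, 1996, before the deadline.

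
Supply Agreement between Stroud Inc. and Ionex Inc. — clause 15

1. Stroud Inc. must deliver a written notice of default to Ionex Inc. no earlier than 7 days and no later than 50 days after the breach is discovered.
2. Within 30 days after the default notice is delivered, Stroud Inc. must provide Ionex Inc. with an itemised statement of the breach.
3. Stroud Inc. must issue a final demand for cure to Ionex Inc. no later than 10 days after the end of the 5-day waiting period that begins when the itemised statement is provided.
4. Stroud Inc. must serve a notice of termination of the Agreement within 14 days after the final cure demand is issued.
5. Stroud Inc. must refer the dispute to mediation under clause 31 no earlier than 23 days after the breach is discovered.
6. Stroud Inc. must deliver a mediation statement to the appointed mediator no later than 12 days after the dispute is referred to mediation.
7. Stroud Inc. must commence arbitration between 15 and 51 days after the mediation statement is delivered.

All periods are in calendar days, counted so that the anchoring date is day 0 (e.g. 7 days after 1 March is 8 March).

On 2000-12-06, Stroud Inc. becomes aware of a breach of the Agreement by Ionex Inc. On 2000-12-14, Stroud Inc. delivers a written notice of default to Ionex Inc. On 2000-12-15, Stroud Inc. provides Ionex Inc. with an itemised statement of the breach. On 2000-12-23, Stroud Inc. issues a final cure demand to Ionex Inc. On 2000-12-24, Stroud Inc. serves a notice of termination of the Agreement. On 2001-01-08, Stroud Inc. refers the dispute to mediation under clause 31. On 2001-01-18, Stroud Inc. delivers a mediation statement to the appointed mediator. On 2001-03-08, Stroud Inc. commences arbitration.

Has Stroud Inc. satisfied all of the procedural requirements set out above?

(1) the permitted window runs from 2000-12-06 + 7 = 2000-12-13 to 2000-12-06 + 50 = 2001-01-25; done 2000-12-14 — within the window.
(2) due by 2000-12-14 + 30 days = 2001-01-13; completed 2000-12-15, before the deadline.
(3) due by 2000-12-20 + 10 days = 2000-12-30; 2000-12-23 is within that limit.
(4) due by 2000-12-23 + 14 days = 2001-01-06; 2000-12-24 is within that limit.
(5) permitted from 2000-12-06 + 23 days = 2000-12-29 onward; done 2001-01-08, after the minimum wait.
(6) due by 2001-01-08 + 12 days = 2001-01-20; 2001-01-18 is within that limit.
(7) the permitted window runs from 2001-01-18 + 15 = 2001-02-02 to 2001-01-18 + 51 = 2001-03-10; 2001-03-08 falls inside that range.

Yes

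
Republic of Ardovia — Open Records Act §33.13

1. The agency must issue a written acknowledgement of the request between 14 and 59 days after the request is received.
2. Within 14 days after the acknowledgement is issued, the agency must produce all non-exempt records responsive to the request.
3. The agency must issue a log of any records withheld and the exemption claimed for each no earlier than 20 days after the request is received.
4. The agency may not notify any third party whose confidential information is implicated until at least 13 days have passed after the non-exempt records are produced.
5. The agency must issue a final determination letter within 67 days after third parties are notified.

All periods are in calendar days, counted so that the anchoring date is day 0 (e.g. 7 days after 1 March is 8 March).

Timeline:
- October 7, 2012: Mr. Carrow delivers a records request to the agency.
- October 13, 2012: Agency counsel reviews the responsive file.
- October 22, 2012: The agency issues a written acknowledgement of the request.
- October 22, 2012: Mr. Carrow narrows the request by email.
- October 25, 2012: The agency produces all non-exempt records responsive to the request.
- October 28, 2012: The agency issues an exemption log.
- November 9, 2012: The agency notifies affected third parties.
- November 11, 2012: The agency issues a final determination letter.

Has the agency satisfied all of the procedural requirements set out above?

Step 1 — 14 and 59 days from October 7, 2012 (when the request is received) are October 21, 2012 and December 5, 2012 respectively; done October 22, 2012 — within the window.
Step 2 — counting 14 days from October 22, 2012 (when the acknowledgement is issued) gives a deadline of November 5, 2012; October 25, 2012 is within that limit.
Step 3 — must wait 20 days from October 7, 2012 (when the request is received), so not before October 27, 2012; done October 28, 2012 — permitted.
Step 4 — must wait 13 days from October 25, 2012 (when the non-exempt records are produced), so not before November 7, 2012; November 9, 2012 is on or after that date.
Step 5 — counting 67 days from November 9, 2012 (when third parties are notified) gives a deadline of January 15, 2013; November 11, 2012 is within that limit.

Yes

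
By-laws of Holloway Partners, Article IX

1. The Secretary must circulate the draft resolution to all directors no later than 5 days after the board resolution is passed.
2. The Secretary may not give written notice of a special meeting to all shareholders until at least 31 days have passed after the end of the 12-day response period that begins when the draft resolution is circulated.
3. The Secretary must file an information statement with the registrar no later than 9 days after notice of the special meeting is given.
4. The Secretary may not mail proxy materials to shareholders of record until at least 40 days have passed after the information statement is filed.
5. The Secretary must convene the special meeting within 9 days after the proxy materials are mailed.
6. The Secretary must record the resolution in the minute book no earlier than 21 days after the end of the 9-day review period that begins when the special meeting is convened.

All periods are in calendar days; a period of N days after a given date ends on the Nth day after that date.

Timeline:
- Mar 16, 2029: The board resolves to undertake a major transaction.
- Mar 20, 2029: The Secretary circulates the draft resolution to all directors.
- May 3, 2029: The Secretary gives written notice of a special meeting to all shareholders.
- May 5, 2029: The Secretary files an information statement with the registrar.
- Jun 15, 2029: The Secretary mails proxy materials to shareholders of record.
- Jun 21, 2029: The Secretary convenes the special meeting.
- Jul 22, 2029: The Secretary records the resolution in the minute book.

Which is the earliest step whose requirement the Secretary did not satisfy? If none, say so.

None — every step was satisfied

Step 1 — counting 5 days from Mar 16, 2029 (when the board resolution is passed) gives a deadline of Mar 21, 2029; done Mar 20, 2029 — timely.
Step 2 — must wait 31 days from Apr 1, 2029 (end of the 12-day response period, which began when the draft resolution is circulated on Mar 20, 2029), so not before May 2, 2029; done May 3, 2029, after the minimum wait.
Step 3 — counting 9 days from May 3, 2029 (when notice of the special meeting is given) gives a deadline of May 12, 2029; completed May 5, 2029, before the deadline.
Step 4 — must wait 40 days from May 5, 2029 (when the information statement is filed), so not before Jun 14, 2029; done Jun 15, 2029, after the minimum wait.
Step 5 — counting 9 days from Jun 15, 2029 (when the proxy materials are mailed) gives a deadline of Jun 24, 2029; Jun 21, 2029 is within that limit.
Step 6 — must wait 21 days from Jun 30, 2029 (end of the 9-day review period, which began when the special meeting is convened on Jun 21, 2029), so not before Jul 21, 2029; done Jul 22, 2029 — permitted.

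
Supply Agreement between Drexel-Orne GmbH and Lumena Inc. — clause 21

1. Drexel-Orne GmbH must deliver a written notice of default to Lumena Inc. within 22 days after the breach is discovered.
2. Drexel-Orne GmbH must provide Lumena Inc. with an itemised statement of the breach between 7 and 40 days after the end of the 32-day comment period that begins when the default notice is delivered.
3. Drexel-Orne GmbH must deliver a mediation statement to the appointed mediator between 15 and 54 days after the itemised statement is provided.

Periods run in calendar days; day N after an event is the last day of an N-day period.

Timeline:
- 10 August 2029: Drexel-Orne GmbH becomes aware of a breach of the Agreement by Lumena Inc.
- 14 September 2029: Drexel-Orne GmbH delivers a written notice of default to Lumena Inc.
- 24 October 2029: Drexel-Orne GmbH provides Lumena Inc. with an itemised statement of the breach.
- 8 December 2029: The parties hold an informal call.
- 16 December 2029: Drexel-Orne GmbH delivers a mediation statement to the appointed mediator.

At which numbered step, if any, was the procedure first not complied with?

Step 1

Step 1: 22 days after 10 August 2029 (when the breach is discovered) is 1 September 2029; not done until 14 September 2029, 13 days after the deadline.
The analysis stops there.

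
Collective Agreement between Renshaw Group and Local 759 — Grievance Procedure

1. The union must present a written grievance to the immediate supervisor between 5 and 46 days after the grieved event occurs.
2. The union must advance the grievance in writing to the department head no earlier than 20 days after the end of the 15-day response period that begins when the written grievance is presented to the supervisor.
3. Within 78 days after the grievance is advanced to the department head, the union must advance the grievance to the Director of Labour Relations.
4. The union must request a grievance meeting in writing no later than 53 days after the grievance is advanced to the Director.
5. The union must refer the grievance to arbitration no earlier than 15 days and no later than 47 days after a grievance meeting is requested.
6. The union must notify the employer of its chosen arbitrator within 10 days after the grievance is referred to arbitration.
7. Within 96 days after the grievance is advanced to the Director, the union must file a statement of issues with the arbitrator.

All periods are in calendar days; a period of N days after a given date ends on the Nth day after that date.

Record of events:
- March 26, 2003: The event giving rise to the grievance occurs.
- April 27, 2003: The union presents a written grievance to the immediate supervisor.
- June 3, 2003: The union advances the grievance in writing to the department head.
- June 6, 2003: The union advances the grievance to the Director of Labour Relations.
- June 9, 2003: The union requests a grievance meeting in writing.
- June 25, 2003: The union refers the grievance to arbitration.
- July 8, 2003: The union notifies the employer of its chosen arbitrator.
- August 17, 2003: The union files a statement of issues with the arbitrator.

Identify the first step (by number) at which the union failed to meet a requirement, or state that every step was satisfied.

(1) the permitted window runs from March 26, 2003 + 5 = March 31, 2003 to March 26, 2003 + 46 = May 11, 2003; done April 27, 2003, which is between those dates.
(2) permitted from May 12, 2003 + 20 days = June 1, 2003 onward; done June 3, 2003, after the minimum wait.
(3) due by June 3, 2003 + 78 days = August 20, 2003; June 6, 2003 is within that limit.
(4) due by June 6, 2003 + 53 days = July 29, 2003; completed June 9, 2003, before the deadline.
(5) the permitted window runs from June 9, 2003 + 15 = June 24, 2003 to June 9, 2003 + 47 = July 26, 2003; done June 25, 2003 — within the window.
(6) due by June 25, 2003 + 10 days = July 5, 2003; July 8, 2003 misses that deadline by 3 days.
The procedure was therefore not followed at step 6.

Step 6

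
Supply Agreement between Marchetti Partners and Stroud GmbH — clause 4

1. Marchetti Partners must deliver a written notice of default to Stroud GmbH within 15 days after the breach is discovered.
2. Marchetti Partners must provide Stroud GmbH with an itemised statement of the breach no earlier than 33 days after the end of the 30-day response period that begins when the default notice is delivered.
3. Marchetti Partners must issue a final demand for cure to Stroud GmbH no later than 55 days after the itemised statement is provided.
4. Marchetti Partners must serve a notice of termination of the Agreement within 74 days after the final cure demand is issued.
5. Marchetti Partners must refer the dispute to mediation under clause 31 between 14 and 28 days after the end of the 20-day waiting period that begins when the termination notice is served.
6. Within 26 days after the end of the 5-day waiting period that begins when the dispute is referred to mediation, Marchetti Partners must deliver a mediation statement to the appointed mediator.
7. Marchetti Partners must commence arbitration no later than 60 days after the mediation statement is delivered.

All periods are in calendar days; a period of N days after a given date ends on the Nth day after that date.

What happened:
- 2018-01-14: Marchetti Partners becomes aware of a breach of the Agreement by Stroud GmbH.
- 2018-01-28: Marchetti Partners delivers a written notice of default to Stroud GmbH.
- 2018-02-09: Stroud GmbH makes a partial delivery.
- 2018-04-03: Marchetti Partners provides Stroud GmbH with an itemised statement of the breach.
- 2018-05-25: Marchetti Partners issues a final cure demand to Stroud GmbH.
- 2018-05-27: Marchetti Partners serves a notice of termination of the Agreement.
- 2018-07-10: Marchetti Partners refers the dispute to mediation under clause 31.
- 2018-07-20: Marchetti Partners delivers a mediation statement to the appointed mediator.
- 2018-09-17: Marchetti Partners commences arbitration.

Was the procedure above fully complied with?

Yes

(1) due by 2018-01-14 + 15 days = 2018-01-29; done 2018-01-28 — timely.
(2) permitted from 2018-02-27 + 33 days = 2018-04-01 onward; done 2018-04-03, after the minimum wait.
(3) due by 2018-04-03 + 55 days = 2018-05-28; 2018-05-25 is within that limit.
(4) due by 2018-05-25 + 74 days = 2018-08-07; completed 2018-05-27, before the deadline.
(5) the permitted window runs from 2018-06-16 + 14 = 2018-06-30 to 2018-06-16 + 28 = 2018-07-14; 2018-07-10 falls inside that range.
(6) due by 2018-07-15 + 26 days = 2018-08-10; 2018-07-20 is within that limit.
(7) due by 2018-07-20 + 60 days = 2018-09-18; done 2018-09-17 — timely.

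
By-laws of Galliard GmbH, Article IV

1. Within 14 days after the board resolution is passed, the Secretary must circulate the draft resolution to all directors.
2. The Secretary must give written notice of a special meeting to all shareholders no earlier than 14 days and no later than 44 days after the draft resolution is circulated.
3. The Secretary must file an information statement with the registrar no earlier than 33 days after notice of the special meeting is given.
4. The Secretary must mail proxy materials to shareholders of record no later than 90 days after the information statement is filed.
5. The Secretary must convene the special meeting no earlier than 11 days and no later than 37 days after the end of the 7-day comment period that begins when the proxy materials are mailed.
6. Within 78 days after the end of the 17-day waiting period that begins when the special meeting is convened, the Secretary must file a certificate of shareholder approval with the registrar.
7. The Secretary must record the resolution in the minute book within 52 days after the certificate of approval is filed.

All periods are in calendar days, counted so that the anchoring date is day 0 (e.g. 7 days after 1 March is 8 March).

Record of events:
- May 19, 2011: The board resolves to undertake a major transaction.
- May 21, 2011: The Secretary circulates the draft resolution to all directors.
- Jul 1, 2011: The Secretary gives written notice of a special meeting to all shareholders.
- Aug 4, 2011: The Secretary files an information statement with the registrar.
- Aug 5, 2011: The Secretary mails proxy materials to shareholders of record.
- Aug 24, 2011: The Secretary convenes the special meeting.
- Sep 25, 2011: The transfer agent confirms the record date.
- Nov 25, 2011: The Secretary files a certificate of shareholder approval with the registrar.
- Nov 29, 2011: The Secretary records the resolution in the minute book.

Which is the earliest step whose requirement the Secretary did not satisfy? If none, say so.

None — every step was satisfied

Step 1: 14 days after May 19, 2011 (when the board resolution is passed) is Jun 2, 2011; done May 21, 2011 — timely.
Step 2: the window is 14–44 days after May 21, 2011 (when the draft resolution is circulated), so Jun 4, 2011 through Jul 4, 2011; done Jul 1, 2011 — within the window.
Step 3: the earliest permitted date is 33 days after Jul 1, 2011 (when notice of the special meeting is given), i.e. Aug 3, 2011; done Aug 4, 2011 — permitted.
Step 4: 90 days after Aug 4, 2011 (when the information statement is filed) is Nov 2, 2011; Aug 5, 2011 is within that limit.
Step 5: the window is 11–37 days after Aug 12, 2011 (end of the 7-day comment period, which began when the proxy materials are mailed on Aug 5, 2011), so Aug 23, 2011 through Sep 18, 2011; Aug 24, 2011 falls inside that range.
Step 6: 78 days after Sep 10, 2011 (end of the 17-day waiting period, which began when the special meeting is convened on Aug 24, 2011) is Nov 27, 2011; Nov 25, 2011 is within that limit.
Step 7: 52 days after Nov 25, 2011 (when the certificate of approval is filed) is Jan 16, 2012; Nov 29, 2011 is within that limit.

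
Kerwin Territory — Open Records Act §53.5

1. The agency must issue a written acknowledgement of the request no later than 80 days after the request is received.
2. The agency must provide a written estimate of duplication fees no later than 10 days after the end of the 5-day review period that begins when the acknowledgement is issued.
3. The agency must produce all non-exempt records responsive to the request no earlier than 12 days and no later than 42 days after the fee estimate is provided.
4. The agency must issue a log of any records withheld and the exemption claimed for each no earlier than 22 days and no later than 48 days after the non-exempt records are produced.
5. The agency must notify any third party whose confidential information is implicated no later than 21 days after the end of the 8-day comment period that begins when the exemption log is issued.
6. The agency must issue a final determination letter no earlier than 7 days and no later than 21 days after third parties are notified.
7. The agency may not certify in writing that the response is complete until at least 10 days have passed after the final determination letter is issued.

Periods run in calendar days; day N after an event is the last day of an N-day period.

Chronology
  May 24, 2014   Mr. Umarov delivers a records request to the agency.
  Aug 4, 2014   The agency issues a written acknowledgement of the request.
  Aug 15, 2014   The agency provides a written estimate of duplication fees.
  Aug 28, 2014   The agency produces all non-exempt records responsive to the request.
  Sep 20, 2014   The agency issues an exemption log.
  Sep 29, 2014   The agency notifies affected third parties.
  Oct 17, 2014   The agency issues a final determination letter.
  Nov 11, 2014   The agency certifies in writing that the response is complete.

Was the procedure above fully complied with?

Yes

Step 1 — counting 80 days from May 24, 2014 (when the request is received) gives a deadline of Aug 12, 2014; Aug 4, 2014 is within that limit.
Step 2 — counting 10 days from Aug 9, 2014 (end of the 5-day review period, which began when the acknowledgement is issued on Aug 4, 2014) gives a deadline of Aug 19, 2014; Aug 15, 2014 is within that limit.
Step 3 — 12 and 42 days from Aug 15, 2014 (when the fee estimate is provided) are Aug 27, 2014 and Sep 26, 2014 respectively; done Aug 28, 2014 — within the window.
Step 4 — 22 and 48 days from Aug 28, 2014 (when the non-exempt records are produced) are Sep 19, 2014 and Oct 15, 2014 respectively; done Sep 20, 2014, which is between those dates.
Step 5 — counting 21 days from Sep 28, 2014 (end of the 8-day comment period, which began when the exemption log is issued on Sep 20, 2014) gives a deadline of Oct 19, 2014; completed Sep 29, 2014, before the deadline.
Step 6 — 7 and 21 days from Sep 29, 2014 (when third parties are notified) are Oct 6, 2014 and Oct 20, 2014 respectively; done Oct 17, 2014 — within the window.
Step 7 — must wait 10 days from Oct 17, 2014 (when the final determination letter is issued), so not before Oct 27, 2014; Nov 11, 2014 is on or after that date.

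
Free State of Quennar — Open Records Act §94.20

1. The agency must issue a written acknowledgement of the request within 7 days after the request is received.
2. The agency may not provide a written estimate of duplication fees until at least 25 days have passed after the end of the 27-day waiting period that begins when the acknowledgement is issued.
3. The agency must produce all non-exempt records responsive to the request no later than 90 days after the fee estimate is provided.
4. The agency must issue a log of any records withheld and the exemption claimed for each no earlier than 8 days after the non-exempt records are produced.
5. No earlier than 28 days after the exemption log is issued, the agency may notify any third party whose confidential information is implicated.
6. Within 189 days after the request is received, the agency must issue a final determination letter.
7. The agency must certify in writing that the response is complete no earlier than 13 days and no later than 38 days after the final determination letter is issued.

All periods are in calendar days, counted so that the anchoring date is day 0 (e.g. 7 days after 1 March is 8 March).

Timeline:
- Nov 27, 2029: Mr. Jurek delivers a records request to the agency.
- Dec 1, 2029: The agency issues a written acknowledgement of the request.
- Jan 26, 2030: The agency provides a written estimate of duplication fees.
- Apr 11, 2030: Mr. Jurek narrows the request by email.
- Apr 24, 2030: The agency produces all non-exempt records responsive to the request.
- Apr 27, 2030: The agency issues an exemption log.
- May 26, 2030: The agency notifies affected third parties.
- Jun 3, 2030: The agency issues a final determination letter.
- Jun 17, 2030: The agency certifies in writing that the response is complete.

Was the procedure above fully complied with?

(1) due by Nov 27, 2029 + 7 days = Dec 4, 2029; done Dec 1, 2029 — timely.
(2) permitted from Dec 28, 2029 + 25 days = Jan 22, 2030 onward; Jan 26, 2030 is on or after that date.
(3) due by Jan 26, 2030 + 90 days = Apr 26, 2030; done Apr 24, 2030 — timely.
(4) permitted from Apr 24, 2030 + 8 days = May 2, 2030 onward; Apr 27, 2030 is 5 days before the earliest permitted date.

No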